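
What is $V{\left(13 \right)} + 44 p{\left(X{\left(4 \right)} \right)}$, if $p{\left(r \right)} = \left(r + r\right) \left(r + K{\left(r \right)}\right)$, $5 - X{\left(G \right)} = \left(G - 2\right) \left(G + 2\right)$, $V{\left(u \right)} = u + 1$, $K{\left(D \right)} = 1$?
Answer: $3710$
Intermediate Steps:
$V{\left(u \right)} = 1 + u$
$X{\left(G \right)} = 5 - \left(-2 + G\right) \left(2 + G\right)$ ($X{\left(G \right)} = 5 - \left(G - 2\right) \left(G + 2\right) = 5 - \left(-2 + G\right) \left(2 + G\right)$)
$p{\left(r \right)} = 2 r \left(1 + r\right)$ ($p{\left(r \right)} = \left(r + r\right) \left(r + 1\right) = 2 r \left(1 + r\right)$)
$V{\left(13 \right)} + 44 p{\left(X{\left(4 \right)} \right)} = \left(1 + 13\right) + 44 \cdot 2 \left(9 - 4^{2}\right) \left(1 + \left(9 - 4^{2}\right)\right) = 14 + 44 \cdot 2 \left(9 - 16\right) \left(1 + \left(9 - 16\right)\right) = 14 + 44 \cdot 2 \left(-7\right) \left(1 - 7\right) = 14 + 44 \cdot 2 \left(-7\right) \left(-6\right) = 14 + 44 \cdot 84 = 14 + 3696 = 3710$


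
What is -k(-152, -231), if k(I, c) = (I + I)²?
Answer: -92416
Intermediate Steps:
k(I, c) = 4*I² (k(I, c) = (2*I)² = 4*I²)
-k(-152, -231) = -4*(-152)² = -4*23104 = -1*92416 = -92416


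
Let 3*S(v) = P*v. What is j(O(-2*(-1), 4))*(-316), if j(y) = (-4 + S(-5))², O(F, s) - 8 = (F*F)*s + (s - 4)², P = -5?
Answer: -53404/9 ≈ -5933.8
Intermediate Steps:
O(F, s) = 8 + (-4 + s)² + s*F² (O(F, s) = 8 + ((F*F)*s + (s - 4)²) = 8 + (F²*s + (-4 + s)²) = 8 + (s*F² + (-4 + s)²) = 8 + ((-4 + s)² + s*F²) = 8 + (-4 + s)² + s*F²)
S(v) = -5*v/3 (S(v) = (-5*v)/3 = -5*v/3)
j(y) = 169/9 (j(y) = (-4 - 5/3*(-5))² = (-4 + 25/3)² = (13/3)² = 169/9)
j(O(-2*(-1), 4))*(-316) = (169/9)*(-316) = -53404/9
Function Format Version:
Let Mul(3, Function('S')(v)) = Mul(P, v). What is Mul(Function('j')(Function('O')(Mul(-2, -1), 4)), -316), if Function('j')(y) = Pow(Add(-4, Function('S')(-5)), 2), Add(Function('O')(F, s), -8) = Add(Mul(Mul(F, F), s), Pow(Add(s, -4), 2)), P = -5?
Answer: Rational(-53404, 9) ≈ -5933.8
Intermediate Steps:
Function('O')(F, s) = Add(8, Pow(Add(-4, s), 2), Mul(s, Pow(F, 2))) (Function('O')(F, s) = Add(8, Add(Mul(Mul(F, F), s), Pow(Add(s, -4), 2))) = Add(8, Add(Mul(Pow(F, 2), s), Pow(Add(-4, s), 2))) = Add(8, Add(Mul(s, Pow(F, 2)), Pow(Add(-4, s), 2))) = Add(8, Add(Pow(Add(-4, s), 2), Mul(s, Pow(F, 2)))) = Add(8, Pow(Add(-4, s), 2), Mul(s, Pow(F, 2))))
Function('S')(v) = Mul(Rational(-5, 3), v) (Function('S')(v) = Mul(Rational(1, 3), Mul(-5, v)) = Mul(Rational(-5, 3), v))
Function('j')(y) = Rational(169, 9) (Function('j')(y) = Pow(Add(-4, Mul(Rational(-5, 3), -5)), 2) = Pow(Add(-4, Rational(25, 3)), 2) = Pow(Rational(13, 3), 2) = Rational(169, 9))
Mul(Function('j')(Function('O')(Mul(-2, -1), 4)), -316) = Mul(Rational(169, 9), -316) = Rational(-53404, 9)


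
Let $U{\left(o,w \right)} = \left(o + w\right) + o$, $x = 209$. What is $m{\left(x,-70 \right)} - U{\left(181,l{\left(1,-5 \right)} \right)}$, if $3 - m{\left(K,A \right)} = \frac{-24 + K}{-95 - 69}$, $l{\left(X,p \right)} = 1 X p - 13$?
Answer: $- \frac{55739}{164} \approx -339.87$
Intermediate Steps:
$l{\left(X,p \right)} = -13 + X p$ ($l{\left(X,p \right)} = X p - 13 = -13 + X p$)
$U{\left(o,w \right)} = w + 2 o$
$m{\left(K,A \right)} = \frac{117}{41} + \frac{K}{164}$ ($m{\left(K,A \right)} = 3 - \frac{-24 + K}{-95 - 69} = 3 - \frac{-24 + K}{-164} = 3 - \left(-24 + K\right) \left(- \frac{1}{164}\right) = 3 - \left(\frac{6}{41} - \frac{K}{164}\right) = 3 + \left(- \frac{6}{41} + \frac{K}{164}\right) = \frac{117}{41} + \frac{K}{164}$)
$m{\left(x,-70 \right)} - U{\left(181,l{\left(1,-5 \right)} \right)} = \left(\frac{117}{41} + \frac{1}{164} \cdot 209\right) - \left(\left(-13 + 1 \left(-5\right)\right) + 2 \cdot 181\right) = \left(\frac{117}{41} + \frac{209}{164}\right) - \left(\left(-13 - 5\right) + 362\right) = \frac{677}{164} - \left(-18 + 362\right) = \frac{677}{164} - 344 = - \frac{55739}{164}$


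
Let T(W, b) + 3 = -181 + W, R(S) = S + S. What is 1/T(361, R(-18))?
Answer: 1/177 ≈ 0.0056497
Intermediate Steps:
R(S) = 2*S
T(W, b) = -184 + W (T(W, b) = -3 + (-181 + W) = -184 + W)
1/T(361, R(-18)) = 1/(-184 + 361) = 1/177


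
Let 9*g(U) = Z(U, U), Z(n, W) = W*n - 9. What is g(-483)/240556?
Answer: 6480/60139 ≈ 0.10775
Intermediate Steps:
Z(n, W) = -9 + W*n
g(U) = -1 + U²/9 (g(U) = (-9 + U*U)/9 = (-9 + U²)/9 = -1 + U²/9)
g(-483)/240556 = (-1 + (⅑)*(-483)²)/240556 = (-1 + (⅑)*233289)*(1/240556) = (-1 + 25921)*(1/240556) = 25920*(1/240556) = 6480/60139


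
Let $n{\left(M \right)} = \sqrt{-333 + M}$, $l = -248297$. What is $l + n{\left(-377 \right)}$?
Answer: $-248297 + i \sqrt{710} \approx -2.483 \cdot 10^{5} + 26.646 i$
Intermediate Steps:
$l + n{\left(-377 \right)} = -248297 + \sqrt{-333 - 377} = -248297 + \sqrt{-710} = -248297 + i \sqrt{710}$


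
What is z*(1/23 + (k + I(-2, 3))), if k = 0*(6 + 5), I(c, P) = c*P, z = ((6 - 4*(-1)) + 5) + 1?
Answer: -2192/23 ≈ -95.304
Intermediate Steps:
z = 16 (z = ((6 + 4) + 5) + 1 = (10 + 5) + 1 = 15 + 1 = 16)
I(c, P) = P*c
k = 0 (k = 0*11 = 0)
z*(1/23 + (k + I(-2, 3))) = 16*(1/23 + (0 + 3*(-2))) = 16*(1/23 + (0 - 6)) = 16*(1/23 - 6) = 16*(-137/23) = -2192/23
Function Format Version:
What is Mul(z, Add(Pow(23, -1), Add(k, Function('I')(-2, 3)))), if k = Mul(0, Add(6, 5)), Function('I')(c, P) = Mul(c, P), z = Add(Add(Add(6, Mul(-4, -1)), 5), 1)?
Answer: Rational(-2192, 23) ≈ -95.304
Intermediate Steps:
z = 16 (z = Add(Add(Add(6, 4), 5), 1) = Add(Add(10, 5), 1) = Add(15, 1) = 16)
Function('I')(c, P) = Mul(P, c)
k = 0 (k = Mul(0, 11) = 0)
Mul(z, Add(Pow(23, -1), Add(k, Function('I')(-2, 3)))) = Mul(16, Add(Pow(23, -1), Add(0, Mul(3, -2)))) = Mul(16, Add(Rational(1, 23), Add(0, -6))) = Mul(16, Add(Rational(1, 23), -6)) = Mul(16, Rational(-137, 23)) = Rational(-2192, 23)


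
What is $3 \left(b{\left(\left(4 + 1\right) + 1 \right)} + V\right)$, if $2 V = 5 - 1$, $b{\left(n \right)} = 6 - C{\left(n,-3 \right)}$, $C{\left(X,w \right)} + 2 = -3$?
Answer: $39$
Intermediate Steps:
$C{\left(X,w \right)} = -5$ ($C{\left(X,w \right)} = -2 - 3 = -5$)
$b{\left(n \right)} = 11$ ($b{\left(n \right)} = 6 - -5 = 6 + 5 = 11$)
$V = 2$ ($V = \frac{5 - 1}{2} = \frac{1}{2} \cdot 4 = 2$)
$3 \left(b{\left(\left(4 + 1\right) + 1 \right)} + V\right) = 3 \left(11 + 2\right) = 3 \cdot 13 = 39$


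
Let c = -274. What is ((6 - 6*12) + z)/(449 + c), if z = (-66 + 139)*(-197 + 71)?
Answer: -9264/175 ≈ -52.937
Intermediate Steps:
z = -9198 (z = 73*(-126) = -9198)
((6 - 6*12) + z)/(449 + c) = ((6 - 6*12) - 9198)/(449 - 274) = ((6 - 72) - 9198)/175 = (-66 - 9198)*(1/175) = -9264*1/175 = -9264/175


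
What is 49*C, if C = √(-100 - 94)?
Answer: 49*I*√194 ≈ 682.49*I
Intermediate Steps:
C = I*√194 (C = √(-194) = I*√194 ≈ 13.928*I)
49*C = 49*(I*√194) = 49*I*√194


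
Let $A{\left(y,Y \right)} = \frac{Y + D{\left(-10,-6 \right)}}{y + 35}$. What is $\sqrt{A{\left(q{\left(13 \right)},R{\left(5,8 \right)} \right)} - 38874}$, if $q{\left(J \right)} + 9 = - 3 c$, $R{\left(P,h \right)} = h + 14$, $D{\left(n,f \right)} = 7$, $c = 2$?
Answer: $\frac{i \sqrt{3887255}}{10} \approx 197.16 i$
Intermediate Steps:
$R{\left(P,h \right)} = 14 + h$
$q{\left(J \right)} = -15$ ($q{\left(J \right)} = -9 - 6 = -15$)
$A{\left(y,Y \right)} = \frac{7 + Y}{35 + y}$ ($A{\left(y,Y \right)} = \frac{Y + 7}{y + 35} = \frac{7 + Y}{35 + y}$)
$\sqrt{A{\left(q{\left(13 \right)},R{\left(5,8 \right)} \right)} - 38874} = \sqrt{\frac{7 + \left(14 + 8\right)}{35 - 15} - 38874} = \sqrt{\frac{7 + 22}{20} - 38874} = \sqrt{\frac{1}{20} \cdot 29 - 38874} = \sqrt{\frac{29}{20} - 38874} = \sqrt{- \frac{777451}{20}} = \frac{i \sqrt{3887255}}{10}$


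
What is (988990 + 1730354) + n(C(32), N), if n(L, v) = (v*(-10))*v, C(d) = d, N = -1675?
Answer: -25336906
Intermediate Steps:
n(L, v) = -10*v² (n(L, v) = (-10*v)*v = -10*v²)
(988990 + 1730354) + n(C(32), N) = (988990 + 1730354) - 10*(-1675)² = 2719344 - 10*2805625 = 2719344 - 28056250 = -25336906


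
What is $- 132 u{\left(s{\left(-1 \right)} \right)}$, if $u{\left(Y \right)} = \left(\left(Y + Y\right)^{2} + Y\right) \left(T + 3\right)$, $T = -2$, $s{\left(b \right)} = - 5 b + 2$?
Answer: $-26796$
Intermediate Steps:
$s{\left(b \right)} = 2 - 5 b$
$u{\left(Y \right)} = Y + 4 Y^{2}$ ($u{\left(Y \right)} = \left(\left(Y + Y\right)^{2} + Y\right) \left(-2 + 3\right) = \left(\left(2 Y\right)^{2} + Y\right) 1 = \left(4 Y^{2} + Y\right) 1 = \left(Y + 4 Y^{2}\right) 1 = Y + 4 Y^{2}$)
$- 132 u{\left(s{\left(-1 \right)} \right)} = - 132 \left(2 - -5\right) \left(1 + 4 \left(2 - -5\right)\right) = - 132 \left(2 + 5\right) \left(1 + 4 \left(2 + 5\right)\right) = - 132 \cdot 7 \left(1 + 4 \cdot 7\right) = - 132 \cdot 7 \left(1 + 28\right) = - 132 \cdot 7 \cdot 29 = \left(-132\right) 203 = -26796$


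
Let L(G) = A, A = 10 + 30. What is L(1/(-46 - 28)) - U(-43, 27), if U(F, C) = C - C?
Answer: 40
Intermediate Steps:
U(F, C) = 0
A = 40
L(G) = 40
L(1/(-46 - 28)) - U(-43, 27) = 40 - 1*0 = 40 + 0 = 40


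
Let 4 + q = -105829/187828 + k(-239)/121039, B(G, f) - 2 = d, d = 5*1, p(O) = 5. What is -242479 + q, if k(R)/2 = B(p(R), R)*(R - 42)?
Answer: -5512746534935719/22734513292 ≈ -2.4248e+5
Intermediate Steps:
d = 5
B(G, f) = 7 (B(G, f) = 2 + 5 = 7)
k(R) = -588 + 14*R (k(R) = 2*(7*(R - 42)) = 2*(7*(-42 + R)) = 2*(-294 + 7*R) = -588 + 14*R)
q = -104486404851/22734513292 (q = -4 + (-105829/187828 + (-588 + 14*(-239))/121039) = -4 + (-105829*1/187828 + (-588 - 3346)*(1/121039)) = -4 + (-105829/187828 - 3934*1/121039) = -4 + (-105829/187828 - 3934/121039) = -4 - 13548351683/22734513292 = -104486404851/22734513292 ≈ -4.5959)
-242479 + q = -242479 - 104486404851/22734513292 = -5512746534935719/22734513292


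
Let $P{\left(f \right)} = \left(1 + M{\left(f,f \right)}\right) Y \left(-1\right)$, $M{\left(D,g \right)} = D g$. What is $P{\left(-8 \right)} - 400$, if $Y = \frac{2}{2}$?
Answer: $-465$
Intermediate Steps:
$Y = 1$ ($Y = 2 \cdot \frac{1}{2} = 1$)
$P{\left(f \right)} = -1 - f^{2}$ ($P{\left(f \right)} = \left(1 + f f\right) 1 \left(-1\right) = \left(1 + f^{2}\right) 1 \left(-1\right) = \left(1 + f^{2}\right) \left(-1\right) = -1 - f^{2}$)
$P{\left(-8 \right)} - 400 = \left(-1 - \left(-8\right)^{2}\right) - 400 = \left(-1 - 64\right) - 400 = -65 - 400 = -465$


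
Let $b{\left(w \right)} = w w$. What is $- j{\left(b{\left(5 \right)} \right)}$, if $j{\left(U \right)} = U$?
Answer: $-25$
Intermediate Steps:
$b{\left(w \right)} = w^{2}$
$- j{\left(b{\left(5 \right)} \right)} = - 5^{2} = \left(-1\right) 25 = -25$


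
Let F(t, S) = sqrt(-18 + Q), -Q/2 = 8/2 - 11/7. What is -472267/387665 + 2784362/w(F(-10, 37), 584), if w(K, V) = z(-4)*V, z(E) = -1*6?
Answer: -540527259149/679189080 ≈ -795.84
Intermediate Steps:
z(E) = -6
Q = -34/7 (Q = -2*(8/2 - 11/7) = -2*(8*(1/2) - 11*1/7) = -2*(4 - 11/7) = -2*17/7 = -34/7 ≈ -4.8571)
F(t, S) = 4*I*sqrt(70)/7 (F(t, S) = sqrt(-18 - 34/7) = sqrt(-160/7) = 4*I*sqrt(70)/7)
w(K, V) = -6*V
-472267/387665 + 2784362/w(F(-10, 37), 584) = -472267/387665 + 2784362/((-6*584)) = -472267*1/387665 + 2784362/(-3504) = -472267/387665 + 2784362*(-1/3504) = -472267/387665 - 1392181/1752 = -540527259149/679189080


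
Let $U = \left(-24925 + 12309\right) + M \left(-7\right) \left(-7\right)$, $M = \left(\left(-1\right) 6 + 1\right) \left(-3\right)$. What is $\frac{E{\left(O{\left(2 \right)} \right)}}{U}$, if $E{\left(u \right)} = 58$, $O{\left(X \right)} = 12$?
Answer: $- \frac{58}{11881} \approx -0.0048817$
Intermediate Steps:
$M = 15$ ($M = \left(-6 + 1\right) \left(-3\right) = \left(-5\right) \left(-3\right) = 15$)
$U = -11881$ ($U = \left(-24925 + 12309\right) + 15 \left(-7\right) \left(-7\right) = -12616 - -735 = -12616 + 735 = -11881$)
$\frac{E{\left(O{\left(2 \right)} \right)}}{U} = \frac{58}{-11881} = 58 \left(- \frac{1}{11881}\right) = - \frac{58}{11881}$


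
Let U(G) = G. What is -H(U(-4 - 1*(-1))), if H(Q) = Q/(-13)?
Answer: -3/13 ≈ -0.23077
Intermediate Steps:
H(Q) = -Q/13 (H(Q) = Q*(-1/13) = -Q/13)
-H(U(-4 - 1*(-1))) = -(-1)*(-4 - 1*(-1))/13 = -(-1)*(-4 + 1)/13 = -(-1)*(-3)/13 = -1*3/13 = -3/13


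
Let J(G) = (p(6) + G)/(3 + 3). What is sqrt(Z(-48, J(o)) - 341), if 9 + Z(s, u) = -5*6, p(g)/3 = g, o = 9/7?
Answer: 2*I*sqrt(95) ≈ 19.494*I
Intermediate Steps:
o = 9/7 (o = 9*(1/7) = 9/7 ≈ 1.2857)
p(g) = 3*g
J(G) = 3 + G/6 (J(G) = (3*6 + G)/(3 + 3) = (18 + G)/6 = (18 + G)*(1/6) = 3 + G/6)
Z(s, u) = -39 (Z(s, u) = -9 - 5*6 = -9 - 30 = -39)
sqrt(Z(-48, J(o)) - 341) = sqrt(-39 - 341) = sqrt(-380) = 2*I*sqrt(95)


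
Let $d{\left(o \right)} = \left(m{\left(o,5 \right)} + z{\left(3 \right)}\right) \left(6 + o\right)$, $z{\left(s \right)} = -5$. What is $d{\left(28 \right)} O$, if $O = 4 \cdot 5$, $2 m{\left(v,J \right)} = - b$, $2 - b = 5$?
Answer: $-2380$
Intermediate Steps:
$b = -3$ ($b = 2 - 5 = -3$)
$m{\left(v,J \right)} = \frac{3}{2}$ ($m{\left(v,J \right)} = \frac{\left(-1\right) \left(-3\right)}{2} = \frac{1}{2} \cdot 3 = \frac{3}{2}$)
$d{\left(o \right)} = -21 - \frac{7 o}{2}$ ($d{\left(o \right)} = \left(\frac{3}{2} - 5\right) \left(6 + o\right) = - \frac{7 \left(6 + o\right)}{2} = -21 - \frac{7 o}{2}$)
$O = 20$
$d{\left(28 \right)} O = \left(-21 - 98\right) 20 = \left(-119\right) 20 = -2380$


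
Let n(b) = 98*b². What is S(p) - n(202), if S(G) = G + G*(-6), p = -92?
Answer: -3998332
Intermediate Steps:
S(G) = -5*G (S(G) = G - 6*G = -5*G)
S(p) - n(202) = -5*(-92) - 98*202² = 460 - 98*40804 = 460 - 1*3998792 = 460 - 3998792 = -3998332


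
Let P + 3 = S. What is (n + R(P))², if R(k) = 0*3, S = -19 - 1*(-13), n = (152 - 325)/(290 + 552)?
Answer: 29929/708964 ≈ 0.042215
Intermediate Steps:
n = -173/842 ≈ -0.20546
S = -6 (S = -19 + 13 = -6)
P = -9 (P = -3 - 6 = -9)
R(k) = 0
(n + R(P))² = (-173/842 + 0)² = (-173/842)² = 29929/708964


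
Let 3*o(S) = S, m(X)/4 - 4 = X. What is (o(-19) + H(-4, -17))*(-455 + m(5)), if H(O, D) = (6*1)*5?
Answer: -29749/3 ≈ -9916.3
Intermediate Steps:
m(X) = 16 + 4*X
H(O, D) = 30 (H(O, D) = 6*5 = 30)
o(S) = S/3
(o(-19) + H(-4, -17))*(-455 + m(5)) = ((⅓)*(-19) + 30)*(-455 + (16 + 4*5)) = (-19/3 + 30)*(-455 + (16 + 20)) = 71*(-455 + 36)/3 = (71/3)*(-419) = -29749/3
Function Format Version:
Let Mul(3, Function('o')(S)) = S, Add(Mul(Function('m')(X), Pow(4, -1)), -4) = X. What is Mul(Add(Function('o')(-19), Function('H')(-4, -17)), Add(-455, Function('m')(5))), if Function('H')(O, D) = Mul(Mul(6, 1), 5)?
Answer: Rational(-29749, 3) ≈ -9916.3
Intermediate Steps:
Function('m')(X) = Add(16, Mul(4, X))
Function('H')(O, D) = 30 (Function('H')(O, D) = Mul(6, 5) = 30)
Function('o')(S) = Mul(Rational(1, 3), S)
Mul(Add(Function('o')(-19), Function('H')(-4, -17)), Add(-455, Function('m')(5))) = Mul(Add(Mul(Rational(1, 3), -19), 30), Add(-455, Add(16, Mul(4, 5)))) = Mul(Add(Rational(-19, 3), 30), Add(-455, Add(16, 20))) = Mul(Rational(71, 3), Add(-455, 36)) = Mul(Rational(71, 3), -419) = Rational(-29749, 3)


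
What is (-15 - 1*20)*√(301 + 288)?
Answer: -35*√589 ≈ -849.43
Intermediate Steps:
(-15 - 1*20)*√(301 + 288) = (-15 - 20)*√589 = -35*√589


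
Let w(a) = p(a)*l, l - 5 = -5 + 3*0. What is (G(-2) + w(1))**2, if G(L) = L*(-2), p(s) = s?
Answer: 16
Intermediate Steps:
l = 0 (l = 5 + (-5 + 3*0) = 5 + (-5 + 0) = 5 - 5 = 0)
G(L) = -2*L
w(a) = 0 (w(a) = a*0 = 0)
(G(-2) + w(1))**2 = (-2*(-2) + 0)**2 = (4 + 0)**2 = 4**2 = 16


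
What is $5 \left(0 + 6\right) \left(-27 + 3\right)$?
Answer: $-720$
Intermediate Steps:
$5 \left(0 + 6\right) \left(-27 + 3\right) = 5 \cdot 6 \left(-24\right) = 30 \left(-24\right) = -720$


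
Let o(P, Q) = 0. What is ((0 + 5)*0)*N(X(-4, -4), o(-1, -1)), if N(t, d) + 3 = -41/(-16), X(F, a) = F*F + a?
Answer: 0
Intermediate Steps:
X(F, a) = a + F² (X(F, a) = F² + a = a + F²)
N(t, d) = -7/16 (N(t, d) = -3 - 41/(-16) = -3 - 41*(-1/16) = -3 + 41/16 = -7/16)
((0 + 5)*0)*N(X(-4, -4), o(-1, -1)) = ((0 + 5)*0)*(-7/16) = (5*0)*(-7/16) = 0*(-7/16) = 0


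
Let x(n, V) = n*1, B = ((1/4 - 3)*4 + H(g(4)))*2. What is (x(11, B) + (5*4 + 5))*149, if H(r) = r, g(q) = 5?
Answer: 5364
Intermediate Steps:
B = -12 (B = ((1/4 - 3)*4 + 5)*2 = (-11/4*4 + 5)*2 = (-11 + 5)*2 = -6*2 = -12)
x(n, V) = n
(x(11, B) + (5*4 + 5))*149 = (11 + (5*4 + 5))*149 = (11 + (20 + 5))*149 = (11 + 25)*149 = 36*149 = 5364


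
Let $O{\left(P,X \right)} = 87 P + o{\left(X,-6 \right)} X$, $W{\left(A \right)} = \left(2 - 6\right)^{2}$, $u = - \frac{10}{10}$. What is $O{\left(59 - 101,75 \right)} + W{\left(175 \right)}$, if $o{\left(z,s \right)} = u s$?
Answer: $-3188$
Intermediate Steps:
$u = -1$ ($u = \left(-10\right) \frac{1}{10} = -1$)
$o{\left(z,s \right)} = - s$
$W{\left(A \right)} = 16$ ($W{\left(A \right)} = \left(-4\right)^{2} = 16$)
$O{\left(P,X \right)} = 6 X + 87 P$ ($O{\left(P,X \right)} = 87 P + \left(-1\right) \left(-6\right) X = 87 P + 6 X = 6 X + 87 P$)
$O{\left(59 - 101,75 \right)} + W{\left(175 \right)} = \left(6 \cdot 75 + 87 \left(59 - 101\right)\right) + 16 = \left(450 + 87 \left(59 - 101\right)\right) + 16 = \left(450 + 87 \left(-42\right)\right) + 16 = \left(450 - 3654\right) + 16 = -3204 + 16 = -3188$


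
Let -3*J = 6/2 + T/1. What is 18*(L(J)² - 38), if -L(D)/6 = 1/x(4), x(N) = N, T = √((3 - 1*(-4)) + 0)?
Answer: -1287/2 ≈ -643.50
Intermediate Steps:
T = √7 (T = √((3 + 4) + 0) = √(7 + 0) = √7 ≈ 2.6458)
J = -1 - √7/3 (J = -(6/2 + √7/1)/3 = -(6*(½) + √7*1)/3 = -(3 + √7)/3 = -1 - √7/3 ≈ -1.8819)
L(D) = -3/2 (L(D) = -6/4 = -6*¼ = -3/2)
18*(L(J)² - 38) = 18*((-3/2)² - 38) = 18*(9/4 - 38) = 18*(-143/4) = -1287/2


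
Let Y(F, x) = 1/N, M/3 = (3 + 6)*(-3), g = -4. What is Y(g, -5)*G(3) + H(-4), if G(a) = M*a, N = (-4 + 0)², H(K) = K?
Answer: -307/16 ≈ -19.188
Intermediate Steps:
M = -81 (M = 3*((3 + 6)*(-3)) = 3*(9*(-3)) = 3*(-27) = -81)
N = 16 (N = (-4)² = 16)
G(a) = -81*a
Y(F, x) = 1/16
Y(g, -5)*G(3) + H(-4) = (-81*3)/16 - 4 = (1/16)*(-243) - 4 = -243/16 - 4 = -307/16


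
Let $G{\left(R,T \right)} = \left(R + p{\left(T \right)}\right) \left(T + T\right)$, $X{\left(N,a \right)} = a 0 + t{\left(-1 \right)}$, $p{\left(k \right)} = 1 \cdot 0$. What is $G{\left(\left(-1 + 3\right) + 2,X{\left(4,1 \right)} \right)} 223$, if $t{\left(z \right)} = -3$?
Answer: $-5352$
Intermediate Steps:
$p{\left(k \right)} = 0$
$X{\left(N,a \right)} = -3$ ($X{\left(N,a \right)} = a 0 - 3 = 0 - 3 = -3$)
$G{\left(R,T \right)} = 2 R T$ ($G{\left(R,T \right)} = \left(R + 0\right) \left(T + T\right) = R 2 T = 2 R T$)
$G{\left(\left(-1 + 3\right) + 2,X{\left(4,1 \right)} \right)} 223 = 2 \left(\left(-1 + 3\right) + 2\right) \left(-3\right) 223 = 2 \left(2 + 2\right) \left(-3\right) 223 = 2 \cdot 4 \left(-3\right) 223 = \left(-24\right) 223 = -5352$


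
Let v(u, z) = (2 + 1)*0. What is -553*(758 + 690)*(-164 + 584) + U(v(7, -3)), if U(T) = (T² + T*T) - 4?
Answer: -336312484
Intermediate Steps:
v(u, z) = 0 (v(u, z) = 3*0 = 0)
U(T) = -4 + 2*T² (U(T) = (T² + T²) - 4 = 2*T² - 4 = -4 + 2*T²)
-553*(758 + 690)*(-164 + 584) + U(v(7, -3)) = -553*(758 + 690)*(-164 + 584) + (-4 + 2*0²) = -800744*420 + (-4 + 2*0) = -553*608160 + (-4 + 0) = -336312480 - 4 = -336312484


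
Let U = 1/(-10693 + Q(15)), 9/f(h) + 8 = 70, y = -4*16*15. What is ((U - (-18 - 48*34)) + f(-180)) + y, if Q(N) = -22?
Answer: 458484073/664330 ≈ 690.14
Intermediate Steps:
y = -960 (y = -64*15 = -960)
f(h) = 9/62 (f(h) = 9/(-8 + 70) = 9/62)
U = -1/10715 (U = 1/(-10693 - 22) = 1/(-10715) = -1/10715 ≈ -9.3327e-5)
((U - (-18 - 48*34)) + f(-180)) + y = ((-1/10715 - (-18 - 48*34)) + 9/62) - 960 = ((-1/10715 - (-18 - 1632)) + 9/62) - 960 = ((-1/10715 - 1*(-1650)) + 9/62) - 960 = ((-1/10715 + 1650) + 9/62) - 960 = (17679749/10715 + 9/62) - 960 = 1096240873/664330 - 960 = 458484073/664330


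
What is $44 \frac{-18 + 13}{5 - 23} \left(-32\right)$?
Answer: $- \frac{3520}{9} \approx -391.11$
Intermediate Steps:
$44 \frac{-18 + 13}{5 - 23} \left(-32\right) = 44 \left(- \frac{5}{-18}\right) \left(-32\right) = 44 \left(\left(-5\right) \left(- \frac{1}{18}\right)\right) \left(-32\right) = 44 \cdot \frac{5}{18} \left(-32\right) = \frac{110}{9} \left(-32\right) = - \frac{3520}{9}$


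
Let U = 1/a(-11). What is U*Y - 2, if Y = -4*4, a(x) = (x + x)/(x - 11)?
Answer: -18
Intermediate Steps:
a(x) = 2*x/(-11 + x) (a(x) = (2*x)/(-11 + x) = 2*x/(-11 + x))
Y = -16
U = 1 (U = 1/(2*(-11)/(-11 - 11)) = 1/(2*(-11)/(-22)) = 1/(2*(-11)*(-1/22)) = 1/1 = 1)
U*Y - 2 = 1*(-16) - 2 = -16 - 2 = -18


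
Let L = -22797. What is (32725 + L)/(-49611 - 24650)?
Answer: -9928/74261 ≈ -0.13369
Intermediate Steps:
(32725 + L)/(-49611 - 24650) = (32725 - 22797)/(-49611 - 24650) = 9928/(-74261) = 9928*(-1/74261) = -9928/74261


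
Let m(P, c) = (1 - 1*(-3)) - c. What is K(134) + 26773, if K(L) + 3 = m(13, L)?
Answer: 26640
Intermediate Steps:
m(P, c) = 4 - c (m(P, c) = (1 + 3) - c = 4 - c)
K(L) = 1 - L (K(L) = -3 + (4 - L) = 1 - L)
K(134) + 26773 = (1 - 1*134) + 26773 = (1 - 134) + 26773 = -133 + 26773 = 26640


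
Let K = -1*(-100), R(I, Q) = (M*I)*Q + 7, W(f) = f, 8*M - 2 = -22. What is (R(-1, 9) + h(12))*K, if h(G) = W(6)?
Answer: 3550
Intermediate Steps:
M = -5/2 (M = ¼ + (⅛)*(-22) = ¼ - 11/4 = -5/2 ≈ -2.5000)
h(G) = 6
R(I, Q) = 7 - 5*I*Q/2 (R(I, Q) = (-5*I/2)*Q + 7 = -5*I*Q/2 + 7 = 7 - 5*I*Q/2)
K = 100
(R(-1, 9) + h(12))*K = ((7 - 5/2*(-1)*9) + 6)*100 = ((7 + 45/2) + 6)*100 = (59/2 + 6)*100 = (71/2)*100 = 3550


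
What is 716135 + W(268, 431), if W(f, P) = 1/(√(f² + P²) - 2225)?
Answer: 672170039635/938608 - √257585/4693040 ≈ 7.1614e+5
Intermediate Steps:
W(f, P) = 1/(-2225 + √(P² + f²)) (W(f, P) = 1/(√(P² + f²) - 2225) = 1/(-2225 + √(P² + f²)))
716135 + W(268, 431) = 716135 + 1/(-2225 + √(431² + 268²)) = 716135 + 1/(-2225 + √(185761 + 71824)) = 716135 + 1/(-2225 + √257585)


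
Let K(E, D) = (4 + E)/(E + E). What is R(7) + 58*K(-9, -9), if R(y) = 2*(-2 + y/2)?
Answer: 172/9 ≈ 19.111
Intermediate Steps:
R(y) = -4 + y (R(y) = 2*(-2 + y*(½)) = 2*(-2 + y/2) = -4 + y)
K(E, D) = (4 + E)/(2*E) (K(E, D) = (4 + E)/((2*E)) = (4 + E)*(1/(2*E)) = (4 + E)/(2*E))
R(7) + 58*K(-9, -9) = (-4 + 7) + 58*((½)*(4 - 9)/(-9)) = 3 + 58*((½)*(-⅑)*(-5)) = 3 + 58*(5/18) = 3 + 145/9 = 172/9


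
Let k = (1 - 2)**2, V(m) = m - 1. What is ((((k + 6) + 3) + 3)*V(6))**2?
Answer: 4225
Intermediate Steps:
V(m) = -1 + m
k = 1 (k = (-1)**2 = 1)
((((k + 6) + 3) + 3)*V(6))**2 = ((((1 + 6) + 3) + 3)*(-1 + 6))**2 = (((7 + 3) + 3)*5)**2 = ((10 + 3)*5)**2 = (13*5)**2 = 65**2 = 4225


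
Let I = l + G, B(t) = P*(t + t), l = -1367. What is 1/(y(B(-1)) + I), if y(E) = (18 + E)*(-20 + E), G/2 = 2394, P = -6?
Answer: 1/3181 ≈ 0.00031437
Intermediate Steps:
G = 4788 (G = 2*2394 = 4788)
B(t) = -12*t (B(t) = -6*(t + t) = -12*t)
I = 3421 (I = -1367 + 4788 = 3421)
y(E) = (-20 + E)*(18 + E)
1/(y(B(-1)) + I) = 1/((-360 + (-12*(-1))² - (-24)*(-1)) + 3421) = 1/((-360 + 12² - 2*12) + 3421) = 1/((-360 + 144 - 24) + 3421) = 1/(-240 + 3421) = 1/3181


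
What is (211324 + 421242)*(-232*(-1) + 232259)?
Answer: 147065901906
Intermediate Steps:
(211324 + 421242)*(-232*(-1) + 232259) = 632566*(232 + 232259) = 632566*232491 = 147065901906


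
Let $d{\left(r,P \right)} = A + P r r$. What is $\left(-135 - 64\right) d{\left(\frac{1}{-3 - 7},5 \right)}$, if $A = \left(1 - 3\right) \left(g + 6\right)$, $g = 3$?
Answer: $\frac{71441}{20} \approx 3572.1$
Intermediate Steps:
$A = -18$ ($A = \left(1 - 3\right) \left(3 + 6\right) = \left(1 + \left(-3 + 0\right)\right) 9 = \left(1 - 3\right) 9 = \left(-2\right) 9 = -18$)
$d{\left(r,P \right)} = -18 + P r^{2}$ ($d{\left(r,P \right)} = -18 + P r r = -18 + P r^{2}$)
$\left(-135 - 64\right) d{\left(\frac{1}{-3 - 7},5 \right)} = \left(-135 - 64\right) \left(-18 + 5 \left(\frac{1}{-3 - 7}\right)^{2}\right) = - 199 \left(-18 + 5 \left(\frac{1}{-10}\right)^{2}\right) = - 199 \left(-18 + 5 \left(- \frac{1}{10}\right)^{2}\right) = - 199 \left(-18 + 5 \cdot \frac{1}{100}\right) = - 199 \left(-18 + \frac{1}{20}\right) = \left(-199\right) \left(- \frac{359}{20}\right) = \frac{71441}{20}$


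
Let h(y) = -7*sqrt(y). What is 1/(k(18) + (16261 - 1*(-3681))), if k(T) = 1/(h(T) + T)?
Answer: 11127618/221906599199 + 21*sqrt(2)/221906599199 ≈ 5.0146e-5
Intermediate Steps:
k(T) = 1/(T - 7*sqrt(T)) (k(T) = 1/(-7*sqrt(T) + T) = 1/(T - 7*sqrt(T)))
1/(k(18) + (16261 - 1*(-3681))) = 1/(1/(18 - 21*sqrt(2)) + (16261 - 1*(-3681))) = 1/(1/(18 - 21*sqrt(2)) + (16261 + 3681)) = 1/(1/(18 - 21*sqrt(2)) + 19942) = 1/(19942 + 1/(18 - 21*sqrt(2)))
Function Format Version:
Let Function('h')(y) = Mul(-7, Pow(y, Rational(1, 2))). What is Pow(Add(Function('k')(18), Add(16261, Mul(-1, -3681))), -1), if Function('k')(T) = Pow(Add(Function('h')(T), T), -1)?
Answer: Add(Rational(11127618, 221906599199), Mul(Rational(21, 221906599199), Pow(2, Rational(1, 2)))) ≈ 5.0146e-5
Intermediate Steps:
Function('k')(T) = Pow(Add(T, Mul(-7, Pow(T, Rational(1, 2)))), -1) (Function('k')(T) = Pow(Add(Mul(-7, Pow(T, Rational(1, 2))), T), -1) = Pow(Add(T, Mul(-7, Pow(T, Rational(1, 2)))), -1))
Pow(Add(Function('k')(18), Add(16261, Mul(-1, -3681))), -1) = Pow(Add(Pow(Add(18, Mul(-7, Pow(18, Rational(1, 2)))), -1), Add(16261, Mul(-1, -3681))), -1) = Pow(Add(Pow(Add(18, Mul(-7, Mul(3, Pow(2, Rational(1, 2))))), -1), Add(16261, 3681)), -1) = Pow(Add(Pow(Add(18, Mul(-21, Pow(2, Rational(1, 2)))), -1), 19942), -1) = Pow(Add(19942, Pow(Add(18, Mul(-21, Pow(2, Rational(1, 2)))), -1)), -1)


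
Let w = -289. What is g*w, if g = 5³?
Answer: -36125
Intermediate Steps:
g = 125
g*w = 125*(-289) = -36125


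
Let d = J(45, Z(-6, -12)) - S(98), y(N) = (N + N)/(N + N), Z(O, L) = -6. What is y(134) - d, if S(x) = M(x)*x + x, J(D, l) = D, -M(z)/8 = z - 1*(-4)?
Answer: -79914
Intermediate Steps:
M(z) = -32 - 8*z (M(z) = -8*(z - 1*(-4)) = -8*(z + 4) = -8*(4 + z) = -32 - 8*z)
y(N) = 1 (y(N) = (2*N)/((2*N)) = (2*N)*(1/(2*N)) = 1)
S(x) = x + x*(-32 - 8*x) (S(x) = (-32 - 8*x)*x + x = x*(-32 - 8*x) + x = x + x*(-32 - 8*x))
d = 79915 (d = 45 - (-1)*98*(31 + 8*98) = 45 - (-1)*98*(31 + 784) = 45 - (-1)*98*815 = 45 - 1*(-79870) = 45 + 79870 = 79915)
y(134) - d = 1 - 1*79915 = 1 - 79915 = -79914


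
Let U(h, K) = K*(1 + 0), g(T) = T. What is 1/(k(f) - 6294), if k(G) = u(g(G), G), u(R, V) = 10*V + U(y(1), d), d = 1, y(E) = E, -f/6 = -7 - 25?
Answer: -1/4373 ≈ -0.00022868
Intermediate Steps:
f = 192 (f = -6*(-7 - 25) = -6*(-32) = 192)
U(h, K) = K (U(h, K) = K*1 = K)
u(R, V) = 1 + 10*V (u(R, V) = 10*V + 1 = 1 + 10*V)
k(G) = 1 + 10*G
1/(k(f) - 6294) = 1/((1 + 10*192) - 6294) = 1/((1 + 1920) - 6294) = 1/(1921 - 6294) = 1/(-4373) = -1/4373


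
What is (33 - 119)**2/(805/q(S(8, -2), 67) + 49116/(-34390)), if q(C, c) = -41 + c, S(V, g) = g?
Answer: 3306529720/13203467 ≈ 250.43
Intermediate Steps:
(33 - 119)**2/(805/q(S(8, -2), 67) + 49116/(-34390)) = (33 - 119)**2/(805/(-41 + 67) + 49116/(-34390)) = (-86)**2/(805/26 + 49116*(-1/34390)) = 7396/(805*(1/26) - 24558/17195) = 7396/(805/26 - 24558/17195) = 7396/(13203467/447070) = 7396*(447070/13203467) = 3306529720/13203467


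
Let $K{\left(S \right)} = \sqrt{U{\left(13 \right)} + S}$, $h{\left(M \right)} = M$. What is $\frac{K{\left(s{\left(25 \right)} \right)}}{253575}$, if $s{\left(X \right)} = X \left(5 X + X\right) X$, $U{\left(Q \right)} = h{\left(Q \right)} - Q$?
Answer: $\frac{5 \sqrt{6}}{10143} \approx 0.0012075$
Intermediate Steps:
$U{\left(Q \right)} = 0$ ($U{\left(Q \right)} = Q - Q = 0$)
$s{\left(X \right)} = 6 X^{3}$ ($s{\left(X \right)} = X 6 X X = 6 X^{2} X = 6 X^{3}$)
$K{\left(S \right)} = \sqrt{S}$ ($K{\left(S \right)} = \sqrt{0 + S} = \sqrt{S}$)
$\frac{K{\left(s{\left(25 \right)} \right)}}{253575} = \frac{\sqrt{6 \cdot 25^{3}}}{253575} = \sqrt{6 \cdot 15625} \cdot \frac{1}{253575} = \sqrt{93750} \cdot \frac{1}{253575} = 125 \sqrt{6} \cdot \frac{1}{253575} = \frac{5 \sqrt{6}}{10143}$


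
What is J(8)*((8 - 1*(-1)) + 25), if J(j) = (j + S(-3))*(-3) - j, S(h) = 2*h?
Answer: -476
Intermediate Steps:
J(j) = 18 - 4*j (J(j) = (j + 2*(-3))*(-3) - j = (j - 6)*(-3) - j = (-6 + j)*(-3) - j = (18 - 3*j) - j = 18 - 4*j)
J(8)*((8 - 1*(-1)) + 25) = (18 - 4*8)*((8 - 1*(-1)) + 25) = (18 - 32)*((8 + 1) + 25) = -14*(9 + 25) = -14*34 = -476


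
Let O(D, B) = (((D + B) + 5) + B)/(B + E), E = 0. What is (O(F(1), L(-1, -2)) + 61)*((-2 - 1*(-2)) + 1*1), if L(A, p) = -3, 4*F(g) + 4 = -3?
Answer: 743/12 ≈ 61.917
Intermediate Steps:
F(g) = -7/4 (F(g) = -1 + (¼)*(-3) = -1 - ¾ = -7/4)
O(D, B) = (5 + D + 2*B)/B (O(D, B) = (((D + B) + 5) + B)/(B + 0) = (((B + D) + 5) + B)/B = ((5 + B + D) + B)/B = (5 + D + 2*B)/B)
(O(F(1), L(-1, -2)) + 61)*((-2 - 1*(-2)) + 1*1) = ((5 - 7/4 + 2*(-3))/(-3) + 61)*((-2 - 1*(-2)) + 1*1) = (-(5 - 7/4 - 6)/3 + 61)*((-2 + 2) + 1) = (-⅓*(-11/4) + 61)*(0 + 1) = (11/12 + 61)*1 = (743/12)*1 = 743/12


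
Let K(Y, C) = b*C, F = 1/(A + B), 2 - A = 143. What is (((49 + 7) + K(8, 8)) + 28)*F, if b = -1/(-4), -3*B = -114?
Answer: -86/103 ≈ -0.83495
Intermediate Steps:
A = -141 (A = 2 - 1*143 = 2 - 143 = -141)
B = 38 (B = -1/3*(-114) = 38)
F = -1/103 (F = 1/(-141 + 38) = 1/(-103) = -1/103 ≈ -0.0097087)
b = 1/4 (b = -1*(-1/4) = 1/4 ≈ 0.25000)
K(Y, C) = C/4
(((49 + 7) + K(8, 8)) + 28)*F = (((49 + 7) + (1/4)*8) + 28)*(-1/103) = ((56 + 2) + 28)*(-1/103) = (58 + 28)*(-1/103) = 86*(-1/103) = -86/103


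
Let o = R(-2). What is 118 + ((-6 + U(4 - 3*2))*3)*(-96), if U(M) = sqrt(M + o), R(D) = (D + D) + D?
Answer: 1846 - 576*I*sqrt(2) ≈ 1846.0 - 814.59*I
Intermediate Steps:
R(D) = 3*D (R(D) = 2*D + D = 3*D)
o = -6 (o = 3*(-2) = -6)
U(M) = sqrt(-6 + M) (U(M) = sqrt(M - 6) = sqrt(-6 + M))
118 + ((-6 + U(4 - 3*2))*3)*(-96) = 118 + ((-6 + sqrt(-6 + (4 - 3*2)))*3)*(-96) = 118 + ((-6 + sqrt(-6 + (4 - 6)))*3)*(-96) = 118 + ((-6 + sqrt(-6 - 2))*3)*(-96) = 118 + ((-6 + sqrt(-8))*3)*(-96) = 118 + ((-6 + 2*I*sqrt(2))*3)*(-96) = 118 + (-18 + 6*I*sqrt(2))*(-96) = 118 + (1728 - 576*I*sqrt(2)) = 1846 - 576*I*sqrt(2)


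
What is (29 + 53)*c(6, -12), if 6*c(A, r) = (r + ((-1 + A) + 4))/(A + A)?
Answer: -41/12 ≈ -3.4167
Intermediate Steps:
c(A, r) = (3 + A + r)/(12*A) (c(A, r) = ((r + ((-1 + A) + 4))/(A + A))/6 = ((r + (3 + A))/((2*A)))/6 = ((3 + A + r)*(1/(2*A)))/6 = ((3 + A + r)/(2*A))/6 = (3 + A + r)/(12*A))
(29 + 53)*c(6, -12) = (29 + 53)*((1/12)*(3 + 6 - 12)/6) = 82*((1/12)*(1/6)*(-3)) = 82*(-1/24) = -41/12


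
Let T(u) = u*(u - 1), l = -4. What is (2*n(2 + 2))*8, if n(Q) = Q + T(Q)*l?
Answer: -704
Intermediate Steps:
T(u) = u*(-1 + u)
n(Q) = Q - 4*Q*(-1 + Q) (n(Q) = Q + (Q*(-1 + Q))*(-4) = Q - 4*Q*(-1 + Q))
(2*n(2 + 2))*8 = (2*((2 + 2)*(5 - 4*(2 + 2))))*8 = (2*(4*(5 - 4*4)))*8 = (2*(4*(5 - 16)))*8 = (2*(4*(-11)))*8 = (2*(-44))*8 = -88*8 = -704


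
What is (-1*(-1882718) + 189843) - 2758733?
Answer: -686172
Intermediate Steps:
(-1*(-1882718) + 189843) - 2758733 = (1882718 + 189843) - 2758733 = 2072561 - 2758733 = -686172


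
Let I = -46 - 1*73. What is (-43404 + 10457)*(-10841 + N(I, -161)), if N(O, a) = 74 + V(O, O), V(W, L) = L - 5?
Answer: 358825777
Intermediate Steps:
V(W, L) = -5 + L
I = -119 (I = -46 - 73 = -119)
N(O, a) = 69 + O (N(O, a) = 74 + (-5 + O) = 69 + O)
(-43404 + 10457)*(-10841 + N(I, -161)) = (-43404 + 10457)*(-10841 + (69 - 119)) = -32947*(-10841 - 50) = -32947*(-10891) = 358825777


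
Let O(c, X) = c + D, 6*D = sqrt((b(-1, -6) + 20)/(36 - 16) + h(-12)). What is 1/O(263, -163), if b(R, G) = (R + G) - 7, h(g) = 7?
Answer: 94680/24900767 - 6*sqrt(730)/24900767 ≈ 0.0037958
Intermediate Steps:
b(R, G) = -7 + G + R (b(R, G) = (G + R) - 7 = -7 + G + R)
D = sqrt(730)/60 (D = sqrt(((-7 - 6 - 1) + 20)/(36 - 16) + 7)/6 = sqrt((-14 + 20)/20 + 7)/6 = sqrt(6*(1/20) + 7)/6 = sqrt(3/10 + 7)/6 = sqrt(73/10)/6 = (sqrt(730)/10)/6 = sqrt(730)/60 ≈ 0.45031)
O(c, X) = c + sqrt(730)/60
1/O(263, -163) = 1/(263 + sqrt(730)/60)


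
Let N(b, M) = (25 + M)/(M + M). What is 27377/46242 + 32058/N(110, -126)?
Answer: 53367732307/667206 ≈ 79987.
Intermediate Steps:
N(b, M) = (25 + M)/(2*M) (N(b, M) = (25 + M)/((2*M)) = (25 + M)*(1/(2*M)) = (25 + M)/(2*M))
27377/46242 + 32058/N(110, -126) = 27377/46242 + 32058/(((½)*(25 - 126)/(-126))) = 27377*(1/46242) + 32058/(((½)*(-1/126)*(-101))) = 3911/6606 + 32058/(101/252) = 3911/6606 + 32058*(252/101) = 3911/6606 + 8078616/101 = 53367732307/667206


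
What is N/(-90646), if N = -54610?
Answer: 27305/45323 ≈ 0.60245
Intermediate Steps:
N/(-90646) = -54610/(-90646) = -54610*(-1/90646) = 27305/45323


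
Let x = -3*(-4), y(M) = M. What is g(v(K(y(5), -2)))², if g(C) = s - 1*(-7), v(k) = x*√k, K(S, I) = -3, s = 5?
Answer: 144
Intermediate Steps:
x = 12
v(k) = 12*√k
g(C) = 12 (g(C) = 5 - 1*(-7) = 5 + 7 = 12)
g(v(K(y(5), -2)))² = 12² = 144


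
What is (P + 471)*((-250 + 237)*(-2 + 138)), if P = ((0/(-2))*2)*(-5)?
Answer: -832728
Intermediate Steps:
P = 0 (P = ((0*(-½))*2)*(-5) = (0*2)*(-5) = 0*(-5) = 0)
(P + 471)*((-250 + 237)*(-2 + 138)) = (0 + 471)*((-250 + 237)*(-2 + 138)) = 471*(-13*136) = 471*(-1768) = -832728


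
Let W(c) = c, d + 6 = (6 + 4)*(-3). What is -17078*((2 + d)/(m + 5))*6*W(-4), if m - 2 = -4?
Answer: -4645216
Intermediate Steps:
d = -36 (d = -6 + (6 + 4)*(-3) = -6 + 10*(-3) = -6 - 30 = -36)
m = -2 (m = 2 - 4 = -2)
-17078*((2 + d)/(m + 5))*6*W(-4) = -17078*((2 - 36)/(-2 + 5))*6*(-4) = -17078*-34/3*6*(-4) = -17078*-34*⅓*6*(-4) = -17078*(-34/3*6)*(-4) = -(-1161304)*(-4) = -17078*272 = -4645216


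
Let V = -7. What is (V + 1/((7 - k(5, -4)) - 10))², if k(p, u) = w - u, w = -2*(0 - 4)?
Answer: 11236/225 ≈ 49.938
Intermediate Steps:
w = 8 (w = -2*(-4) = 8)
k(p, u) = 8 - u
(V + 1/((7 - k(5, -4)) - 10))² = (-7 + 1/((7 - (8 - 1*(-4))) - 10))² = (-7 + 1/((7 - (8 + 4)) - 10))² = (-7 + 1/((7 - 1*12) - 10))² = (-7 + 1/((7 - 12) - 10))² = (-7 + 1/(-5 - 10))² = (-7 + 1/(-15))² = (-7 - 1/15)² = (-106/15)² = 11236/225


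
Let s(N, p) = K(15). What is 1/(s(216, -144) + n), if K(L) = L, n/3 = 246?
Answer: 1/753 ≈ 0.0013280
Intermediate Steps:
n = 738 (n = 3*246 = 738)
s(N, p) = 15
1/(s(216, -144) + n) = 1/(15 + 738) = 1/753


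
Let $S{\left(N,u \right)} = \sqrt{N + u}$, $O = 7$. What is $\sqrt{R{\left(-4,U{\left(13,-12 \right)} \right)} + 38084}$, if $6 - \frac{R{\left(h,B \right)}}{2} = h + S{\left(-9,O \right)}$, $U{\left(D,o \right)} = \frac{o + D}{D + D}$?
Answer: $\sqrt{38104 - 2 i \sqrt{2}} \approx 195.2 - 0.0072 i$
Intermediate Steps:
$U{\left(D,o \right)} = \frac{D + o}{2 D}$
$R{\left(h,B \right)} = 12 - 2 h - 2 i \sqrt{2}$ ($R{\left(h,B \right)} = 12 - 2 \left(h + \sqrt{-9 + 7}\right) = 12 - 2 \left(h + \sqrt{-2}\right) = 12 - 2 \left(h + i \sqrt{2}\right) = 12 - \left(2 h + 2 i \sqrt{2}\right) = 12 - 2 h - 2 i \sqrt{2}$)
$\sqrt{R{\left(-4,U{\left(13,-12 \right)} \right)} + 38084} = \sqrt{\left(12 - -8 - 2 i \sqrt{2}\right) + 38084} = \sqrt{\left(12 + 8 - 2 i \sqrt{2}\right) + 38084} = \sqrt{\left(20 - 2 i \sqrt{2}\right) + 38084} = \sqrt{38104 - 2 i \sqrt{2}}$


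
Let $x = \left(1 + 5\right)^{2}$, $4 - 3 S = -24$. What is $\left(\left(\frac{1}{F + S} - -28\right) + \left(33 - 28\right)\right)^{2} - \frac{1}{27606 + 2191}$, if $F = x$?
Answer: $\frac{600978088061}{551125312} \approx 1090.5$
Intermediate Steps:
$S = \frac{28}{3}$ ($S = \frac{4}{3} - -8 = \frac{4}{3} + 8 = \frac{28}{3} \approx 9.3333$)
$x = 36$ ($x = 6^{2} = 36$)
$F = 36$
$\left(\left(\frac{1}{F + S} - -28\right) + \left(33 - 28\right)\right)^{2} - \frac{1}{27606 + 2191} = \left(\left(\frac{1}{36 + \frac{28}{3}} - -28\right) + \left(33 - 28\right)\right)^{2} - \frac{1}{27606 + 2191} = \left(\left(\frac{1}{\frac{136}{3}} + 28\right) + 5\right)^{2} - \frac{1}{29797} = \left(\left(\frac{3}{136} + 28\right) + 5\right)^{2} - \frac{1}{29797} = \left(\frac{3811}{136} + 5\right)^{2} - \frac{1}{29797} = \left(\frac{4491}{136}\right)^{2} - \frac{1}{29797} = \frac{20169081}{18496} - \frac{1}{29797} = \frac{600978088061}{551125312}$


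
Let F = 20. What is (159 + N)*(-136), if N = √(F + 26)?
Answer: -21624 - 136*√46 ≈ -22546.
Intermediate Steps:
N = √46 (N = √(20 + 26) = √46 ≈ 6.7823)
(159 + N)*(-136) = (159 + √46)*(-136) = -21624 - 136*√46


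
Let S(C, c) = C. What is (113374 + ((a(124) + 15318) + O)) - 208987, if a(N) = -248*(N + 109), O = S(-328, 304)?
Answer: -138407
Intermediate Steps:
O = -328
a(N) = -27032 - 248*N (a(N) = -248*(109 + N) = -27032 - 248*N)
(113374 + ((a(124) + 15318) + O)) - 208987 = (113374 + (((-27032 - 248*124) + 15318) - 328)) - 208987 = (113374 + (((-27032 - 30752) + 15318) - 328)) - 208987 = (113374 + ((-57784 + 15318) - 328)) - 208987 = (113374 + (-42466 - 328)) - 208987 = (113374 - 42794) - 208987 = 70580 - 208987 = -138407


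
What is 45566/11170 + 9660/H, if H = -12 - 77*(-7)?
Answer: 65957741/2943295 ≈ 22.409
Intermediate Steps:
H = 527 (H = -12 + 539 = 527)
45566/11170 + 9660/H = 45566/11170 + 9660/527 = 45566*(1/11170) + 9660*(1/527) = 22783/5585 + 9660/527 = 65957741/2943295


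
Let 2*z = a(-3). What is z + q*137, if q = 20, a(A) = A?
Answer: 5477/2 ≈ 2738.5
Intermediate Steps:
z = -3/2 (z = (½)*(-3) = -3/2 ≈ -1.5000)
z + q*137 = -3/2 + 20*137 = -3/2 + 2740 = 5477/2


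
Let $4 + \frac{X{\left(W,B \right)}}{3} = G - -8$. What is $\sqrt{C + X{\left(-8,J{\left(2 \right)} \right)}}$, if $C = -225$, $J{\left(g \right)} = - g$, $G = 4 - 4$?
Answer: $i \sqrt{213} \approx 14.595 i$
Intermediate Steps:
$G = 0$ ($G = 4 - 4 = 0$)
$X{\left(W,B \right)} = 12$ ($X{\left(W,B \right)} = -12 + 3 \left(0 - -8\right) = -12 + 3 \left(0 + 8\right) = -12 + 3 \cdot 8 = -12 + 24 = 12$)
$\sqrt{C + X{\left(-8,J{\left(2 \right)} \right)}} = \sqrt{-225 + 12} = \sqrt{-213} = i \sqrt{213}$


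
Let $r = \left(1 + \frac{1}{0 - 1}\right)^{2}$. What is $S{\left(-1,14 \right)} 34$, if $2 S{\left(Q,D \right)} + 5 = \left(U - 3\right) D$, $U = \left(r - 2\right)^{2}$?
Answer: $153$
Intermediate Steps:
$r = 0$ ($r = \left(1 + \frac{1}{-1}\right)^{2} = \left(1 - 1\right)^{2} = 0^{2} = 0$)
$U = 4$ ($U = \left(0 - 2\right)^{2} = \left(-2\right)^{2} = 4$)
$S{\left(Q,D \right)} = - \frac{5}{2} + \frac{D}{2}$ ($S{\left(Q,D \right)} = - \frac{5}{2} + \frac{\left(4 - 3\right) D}{2} = - \frac{5}{2} + \frac{1 D}{2} = - \frac{5}{2} + \frac{D}{2}$)
$S{\left(-1,14 \right)} 34 = \left(- \frac{5}{2} + \frac{1}{2} \cdot 14\right) 34 = \left(- \frac{5}{2} + 7\right) 34 = \frac{9}{2} \cdot 34 = 153$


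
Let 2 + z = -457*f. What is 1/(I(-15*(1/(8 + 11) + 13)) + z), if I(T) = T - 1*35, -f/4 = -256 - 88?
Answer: -19/11952231 ≈ -1.5897e-6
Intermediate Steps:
f = 1376 (f = -4*(-256 - 88) = -4*(-344) = 1376)
z = -628834 (z = -2 - 457*1376 = -2 - 628832 = -628834)
I(T) = -35 + T (I(T) = T - 35 = -35 + T)
1/(I(-15*(1/(8 + 11) + 13)) + z) = 1/((-35 - 15*(1/(8 + 11) + 13)) - 628834) = 1/((-35 - 15*(1/19 + 13)) - 628834) = 1/((-35 - 15*248/19) - 628834) = 1/((-35 - 3720/19) - 628834) = 1/(-4385/19 - 628834) = 1/(-11952231/19) = -19/11952231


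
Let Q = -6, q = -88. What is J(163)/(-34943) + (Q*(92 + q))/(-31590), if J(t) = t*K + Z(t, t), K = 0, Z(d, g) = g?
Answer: -718423/183974895 ≈ -0.0039050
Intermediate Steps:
J(t) = t (J(t) = t*0 + t = 0 + t = t)
J(163)/(-34943) + (Q*(92 + q))/(-31590) = 163/(-34943) - 6*(92 - 88)/(-31590) = 163*(-1/34943) - 6*4*(-1/31590) = -163/34943 - 24*(-1/31590) = -163/34943 + 4/5265 = -718423/183974895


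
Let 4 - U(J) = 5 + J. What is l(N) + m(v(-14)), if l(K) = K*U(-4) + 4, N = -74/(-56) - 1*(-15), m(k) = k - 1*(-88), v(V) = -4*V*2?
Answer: 7083/28 ≈ 252.96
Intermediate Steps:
U(J) = -1 - J (U(J) = 4 - (5 + J) = 4 + (-5 - J) = -1 - J)
v(V) = -8*V
m(k) = 88 + k (m(k) = k + 88 = 88 + k)
N = 457/28 (N = -74*(-1/56) + 15 = 37/28 + 15 = 457/28 ≈ 16.321)
l(K) = 4 + 3*K (l(K) = K*(-1 - 1*(-4)) + 4 = K*(-1 + 4) + 4 = K*3 + 4 = 3*K + 4 = 4 + 3*K)
l(N) + m(v(-14)) = (4 + 3*(457/28)) + (88 - 8*(-14)) = (4 + 1371/28) + (88 + 112) = 1483/28 + 200 = 7083/28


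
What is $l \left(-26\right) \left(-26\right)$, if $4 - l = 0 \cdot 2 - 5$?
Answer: $6084$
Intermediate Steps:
$l = 9$ ($l = 4 - \left(0 \cdot 2 - 5\right) = 4 - \left(0 - 5\right) = 4 - -5 = 4 + 5 = 9$)
$l \left(-26\right) \left(-26\right) = 9 \left(-26\right) \left(-26\right) = \left(-234\right) \left(-26\right) = 6084$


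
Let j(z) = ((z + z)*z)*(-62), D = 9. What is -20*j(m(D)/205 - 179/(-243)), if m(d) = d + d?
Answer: 836584729456/496306845 ≈ 1685.6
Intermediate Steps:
m(d) = 2*d
j(z) = -124*z**2 (j(z) = ((2*z)*z)*(-62) = (2*z**2)*(-62) = -124*z**2)
-20*j(m(D)/205 - 179/(-243)) = -(-2480)*((2*9)/205 - 179/(-243))**2 = -(-2480)*(18*(1/205) - 179*(-1/243))**2 = -(-2480)*(18/205 + 179/243)**2 = -(-2480)*(41069/49815)**2 = -(-2480)*1686662761/2481534225 = -20*(-209146182364/2481534225) = 836584729456/496306845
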